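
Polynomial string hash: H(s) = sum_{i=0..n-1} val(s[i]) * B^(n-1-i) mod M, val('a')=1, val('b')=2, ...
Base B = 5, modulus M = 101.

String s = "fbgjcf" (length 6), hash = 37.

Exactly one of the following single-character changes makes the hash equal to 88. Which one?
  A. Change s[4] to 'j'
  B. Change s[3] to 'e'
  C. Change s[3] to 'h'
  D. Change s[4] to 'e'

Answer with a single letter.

Option A: s[4]='c'->'j', delta=(10-3)*5^1 mod 101 = 35, hash=37+35 mod 101 = 72
Option B: s[3]='j'->'e', delta=(5-10)*5^2 mod 101 = 77, hash=37+77 mod 101 = 13
Option C: s[3]='j'->'h', delta=(8-10)*5^2 mod 101 = 51, hash=37+51 mod 101 = 88 <-- target
Option D: s[4]='c'->'e', delta=(5-3)*5^1 mod 101 = 10, hash=37+10 mod 101 = 47

Answer: C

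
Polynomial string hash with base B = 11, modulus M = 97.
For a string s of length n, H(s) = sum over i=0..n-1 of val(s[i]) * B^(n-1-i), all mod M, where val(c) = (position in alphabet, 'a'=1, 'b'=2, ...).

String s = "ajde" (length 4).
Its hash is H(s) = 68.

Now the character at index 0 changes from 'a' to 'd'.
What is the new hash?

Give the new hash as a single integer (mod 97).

Answer: 84

Derivation:
val('a') = 1, val('d') = 4
Position k = 0, exponent = n-1-k = 3
B^3 mod M = 11^3 mod 97 = 70
Delta = (4 - 1) * 70 mod 97 = 16
New hash = (68 + 16) mod 97 = 84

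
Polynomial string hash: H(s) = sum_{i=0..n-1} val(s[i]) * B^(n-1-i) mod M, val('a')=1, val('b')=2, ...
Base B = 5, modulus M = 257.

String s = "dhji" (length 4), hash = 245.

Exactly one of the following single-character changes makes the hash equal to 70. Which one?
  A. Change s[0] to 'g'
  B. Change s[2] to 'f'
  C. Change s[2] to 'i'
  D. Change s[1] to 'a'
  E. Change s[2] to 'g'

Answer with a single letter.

Option A: s[0]='d'->'g', delta=(7-4)*5^3 mod 257 = 118, hash=245+118 mod 257 = 106
Option B: s[2]='j'->'f', delta=(6-10)*5^1 mod 257 = 237, hash=245+237 mod 257 = 225
Option C: s[2]='j'->'i', delta=(9-10)*5^1 mod 257 = 252, hash=245+252 mod 257 = 240
Option D: s[1]='h'->'a', delta=(1-8)*5^2 mod 257 = 82, hash=245+82 mod 257 = 70 <-- target
Option E: s[2]='j'->'g', delta=(7-10)*5^1 mod 257 = 242, hash=245+242 mod 257 = 230

Answer: D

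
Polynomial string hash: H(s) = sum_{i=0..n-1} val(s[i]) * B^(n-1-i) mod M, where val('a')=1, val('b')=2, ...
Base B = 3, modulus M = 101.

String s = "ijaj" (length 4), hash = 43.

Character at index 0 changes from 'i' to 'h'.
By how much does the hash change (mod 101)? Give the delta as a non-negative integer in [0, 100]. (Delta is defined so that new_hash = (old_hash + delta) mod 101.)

Answer: 74

Derivation:
Delta formula: (val(new) - val(old)) * B^(n-1-k) mod M
  val('h') - val('i') = 8 - 9 = -1
  B^(n-1-k) = 3^3 mod 101 = 27
  Delta = -1 * 27 mod 101 = 74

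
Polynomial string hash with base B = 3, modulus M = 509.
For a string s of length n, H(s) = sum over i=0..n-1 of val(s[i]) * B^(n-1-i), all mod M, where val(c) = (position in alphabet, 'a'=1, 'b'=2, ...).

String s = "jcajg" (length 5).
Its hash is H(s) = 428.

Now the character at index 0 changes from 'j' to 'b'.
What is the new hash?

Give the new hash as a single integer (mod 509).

val('j') = 10, val('b') = 2
Position k = 0, exponent = n-1-k = 4
B^4 mod M = 3^4 mod 509 = 81
Delta = (2 - 10) * 81 mod 509 = 370
New hash = (428 + 370) mod 509 = 289

Answer: 289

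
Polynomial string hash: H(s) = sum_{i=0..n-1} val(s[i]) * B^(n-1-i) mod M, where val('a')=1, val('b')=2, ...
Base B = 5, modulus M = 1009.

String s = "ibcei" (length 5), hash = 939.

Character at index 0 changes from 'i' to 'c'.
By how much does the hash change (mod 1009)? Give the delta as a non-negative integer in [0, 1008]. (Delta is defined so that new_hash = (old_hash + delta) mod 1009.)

Answer: 286

Derivation:
Delta formula: (val(new) - val(old)) * B^(n-1-k) mod M
  val('c') - val('i') = 3 - 9 = -6
  B^(n-1-k) = 5^4 mod 1009 = 625
  Delta = -6 * 625 mod 1009 = 286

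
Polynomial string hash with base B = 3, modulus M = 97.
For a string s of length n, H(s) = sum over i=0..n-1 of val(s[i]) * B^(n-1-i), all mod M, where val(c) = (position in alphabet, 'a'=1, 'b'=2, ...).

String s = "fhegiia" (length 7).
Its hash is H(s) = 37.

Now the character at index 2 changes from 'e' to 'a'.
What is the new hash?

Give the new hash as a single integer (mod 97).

val('e') = 5, val('a') = 1
Position k = 2, exponent = n-1-k = 4
B^4 mod M = 3^4 mod 97 = 81
Delta = (1 - 5) * 81 mod 97 = 64
New hash = (37 + 64) mod 97 = 4

Answer: 4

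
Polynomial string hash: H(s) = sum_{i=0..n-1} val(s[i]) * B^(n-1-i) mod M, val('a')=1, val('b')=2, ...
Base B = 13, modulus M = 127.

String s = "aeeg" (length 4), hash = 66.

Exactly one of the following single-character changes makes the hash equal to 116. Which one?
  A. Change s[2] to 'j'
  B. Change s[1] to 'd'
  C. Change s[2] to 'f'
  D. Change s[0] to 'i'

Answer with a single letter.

Answer: D

Derivation:
Option A: s[2]='e'->'j', delta=(10-5)*13^1 mod 127 = 65, hash=66+65 mod 127 = 4
Option B: s[1]='e'->'d', delta=(4-5)*13^2 mod 127 = 85, hash=66+85 mod 127 = 24
Option C: s[2]='e'->'f', delta=(6-5)*13^1 mod 127 = 13, hash=66+13 mod 127 = 79
Option D: s[0]='a'->'i', delta=(9-1)*13^3 mod 127 = 50, hash=66+50 mod 127 = 116 <-- target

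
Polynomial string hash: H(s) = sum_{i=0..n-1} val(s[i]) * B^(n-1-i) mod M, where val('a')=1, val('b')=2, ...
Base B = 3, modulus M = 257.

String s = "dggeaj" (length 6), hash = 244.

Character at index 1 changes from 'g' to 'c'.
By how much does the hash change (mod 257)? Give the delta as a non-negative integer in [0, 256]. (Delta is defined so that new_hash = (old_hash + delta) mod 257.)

Answer: 190

Derivation:
Delta formula: (val(new) - val(old)) * B^(n-1-k) mod M
  val('c') - val('g') = 3 - 7 = -4
  B^(n-1-k) = 3^4 mod 257 = 81
  Delta = -4 * 81 mod 257 = 190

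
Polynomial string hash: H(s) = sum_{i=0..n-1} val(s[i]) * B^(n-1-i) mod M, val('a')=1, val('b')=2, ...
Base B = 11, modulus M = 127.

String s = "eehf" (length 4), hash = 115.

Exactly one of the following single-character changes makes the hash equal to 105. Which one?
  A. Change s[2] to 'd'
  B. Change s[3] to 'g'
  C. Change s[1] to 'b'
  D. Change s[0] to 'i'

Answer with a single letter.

Answer: D

Derivation:
Option A: s[2]='h'->'d', delta=(4-8)*11^1 mod 127 = 83, hash=115+83 mod 127 = 71
Option B: s[3]='f'->'g', delta=(7-6)*11^0 mod 127 = 1, hash=115+1 mod 127 = 116
Option C: s[1]='e'->'b', delta=(2-5)*11^2 mod 127 = 18, hash=115+18 mod 127 = 6
Option D: s[0]='e'->'i', delta=(9-5)*11^3 mod 127 = 117, hash=115+117 mod 127 = 105 <-- target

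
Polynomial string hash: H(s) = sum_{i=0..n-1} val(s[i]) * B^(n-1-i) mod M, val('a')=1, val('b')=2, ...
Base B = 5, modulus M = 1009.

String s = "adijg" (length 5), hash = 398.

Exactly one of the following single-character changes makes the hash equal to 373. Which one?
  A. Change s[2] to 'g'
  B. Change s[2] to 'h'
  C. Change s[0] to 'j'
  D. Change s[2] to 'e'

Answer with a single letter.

Option A: s[2]='i'->'g', delta=(7-9)*5^2 mod 1009 = 959, hash=398+959 mod 1009 = 348
Option B: s[2]='i'->'h', delta=(8-9)*5^2 mod 1009 = 984, hash=398+984 mod 1009 = 373 <-- target
Option C: s[0]='a'->'j', delta=(10-1)*5^4 mod 1009 = 580, hash=398+580 mod 1009 = 978
Option D: s[2]='i'->'e', delta=(5-9)*5^2 mod 1009 = 909, hash=398+909 mod 1009 = 298

Answer: B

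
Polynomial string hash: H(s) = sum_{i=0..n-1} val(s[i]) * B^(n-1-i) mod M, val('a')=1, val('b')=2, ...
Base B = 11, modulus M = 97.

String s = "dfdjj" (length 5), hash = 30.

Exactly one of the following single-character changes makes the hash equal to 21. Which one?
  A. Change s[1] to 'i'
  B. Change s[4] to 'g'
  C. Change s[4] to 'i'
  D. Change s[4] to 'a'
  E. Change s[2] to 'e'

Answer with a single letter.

Answer: D

Derivation:
Option A: s[1]='f'->'i', delta=(9-6)*11^3 mod 97 = 16, hash=30+16 mod 97 = 46
Option B: s[4]='j'->'g', delta=(7-10)*11^0 mod 97 = 94, hash=30+94 mod 97 = 27
Option C: s[4]='j'->'i', delta=(9-10)*11^0 mod 97 = 96, hash=30+96 mod 97 = 29
Option D: s[4]='j'->'a', delta=(1-10)*11^0 mod 97 = 88, hash=30+88 mod 97 = 21 <-- target
Option E: s[2]='d'->'e', delta=(5-4)*11^2 mod 97 = 24, hash=30+24 mod 97 = 54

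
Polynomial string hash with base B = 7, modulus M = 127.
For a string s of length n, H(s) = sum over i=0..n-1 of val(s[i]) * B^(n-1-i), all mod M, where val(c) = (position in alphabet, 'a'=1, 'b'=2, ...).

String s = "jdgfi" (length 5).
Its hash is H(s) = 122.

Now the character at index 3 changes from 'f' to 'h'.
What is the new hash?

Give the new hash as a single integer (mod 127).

val('f') = 6, val('h') = 8
Position k = 3, exponent = n-1-k = 1
B^1 mod M = 7^1 mod 127 = 7
Delta = (8 - 6) * 7 mod 127 = 14
New hash = (122 + 14) mod 127 = 9

Answer: 9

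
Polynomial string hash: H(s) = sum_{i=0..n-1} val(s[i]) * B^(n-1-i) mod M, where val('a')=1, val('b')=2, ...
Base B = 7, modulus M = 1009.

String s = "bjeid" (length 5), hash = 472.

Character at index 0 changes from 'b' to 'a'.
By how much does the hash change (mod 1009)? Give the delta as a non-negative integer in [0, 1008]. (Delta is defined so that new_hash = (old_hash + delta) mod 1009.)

Delta formula: (val(new) - val(old)) * B^(n-1-k) mod M
  val('a') - val('b') = 1 - 2 = -1
  B^(n-1-k) = 7^4 mod 1009 = 383
  Delta = -1 * 383 mod 1009 = 626

Answer: 626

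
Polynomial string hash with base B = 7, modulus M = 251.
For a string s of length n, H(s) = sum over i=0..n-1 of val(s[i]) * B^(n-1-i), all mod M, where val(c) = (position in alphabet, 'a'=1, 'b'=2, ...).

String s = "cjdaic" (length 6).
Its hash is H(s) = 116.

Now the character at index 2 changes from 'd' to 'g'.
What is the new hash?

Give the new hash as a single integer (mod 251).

val('d') = 4, val('g') = 7
Position k = 2, exponent = n-1-k = 3
B^3 mod M = 7^3 mod 251 = 92
Delta = (7 - 4) * 92 mod 251 = 25
New hash = (116 + 25) mod 251 = 141

Answer: 141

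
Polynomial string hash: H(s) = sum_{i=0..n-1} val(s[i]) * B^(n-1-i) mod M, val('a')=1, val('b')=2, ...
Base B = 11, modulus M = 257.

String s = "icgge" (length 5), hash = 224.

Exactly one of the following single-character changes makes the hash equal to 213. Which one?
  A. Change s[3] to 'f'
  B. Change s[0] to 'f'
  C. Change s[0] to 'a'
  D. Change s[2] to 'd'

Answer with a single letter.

Option A: s[3]='g'->'f', delta=(6-7)*11^1 mod 257 = 246, hash=224+246 mod 257 = 213 <-- target
Option B: s[0]='i'->'f', delta=(6-9)*11^4 mod 257 = 24, hash=224+24 mod 257 = 248
Option C: s[0]='i'->'a', delta=(1-9)*11^4 mod 257 = 64, hash=224+64 mod 257 = 31
Option D: s[2]='g'->'d', delta=(4-7)*11^2 mod 257 = 151, hash=224+151 mod 257 = 118

Answer: A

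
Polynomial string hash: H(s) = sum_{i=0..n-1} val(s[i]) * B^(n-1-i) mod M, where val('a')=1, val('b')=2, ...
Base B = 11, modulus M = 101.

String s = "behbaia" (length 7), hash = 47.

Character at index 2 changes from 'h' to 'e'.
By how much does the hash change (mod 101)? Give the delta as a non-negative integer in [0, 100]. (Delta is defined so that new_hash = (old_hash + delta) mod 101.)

Answer: 12

Derivation:
Delta formula: (val(new) - val(old)) * B^(n-1-k) mod M
  val('e') - val('h') = 5 - 8 = -3
  B^(n-1-k) = 11^4 mod 101 = 97
  Delta = -3 * 97 mod 101 = 12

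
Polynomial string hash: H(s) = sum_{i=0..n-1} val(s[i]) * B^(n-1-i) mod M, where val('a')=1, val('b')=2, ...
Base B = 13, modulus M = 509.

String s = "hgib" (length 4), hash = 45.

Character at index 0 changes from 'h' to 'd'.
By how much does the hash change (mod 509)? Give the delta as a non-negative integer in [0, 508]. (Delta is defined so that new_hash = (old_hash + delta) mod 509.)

Delta formula: (val(new) - val(old)) * B^(n-1-k) mod M
  val('d') - val('h') = 4 - 8 = -4
  B^(n-1-k) = 13^3 mod 509 = 161
  Delta = -4 * 161 mod 509 = 374

Answer: 374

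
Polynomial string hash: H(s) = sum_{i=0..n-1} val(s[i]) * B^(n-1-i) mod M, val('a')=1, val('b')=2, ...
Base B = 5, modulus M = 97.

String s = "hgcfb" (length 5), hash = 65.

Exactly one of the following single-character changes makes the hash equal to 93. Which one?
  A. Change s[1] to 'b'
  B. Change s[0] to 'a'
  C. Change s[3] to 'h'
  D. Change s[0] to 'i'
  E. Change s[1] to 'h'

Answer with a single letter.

Answer: E

Derivation:
Option A: s[1]='g'->'b', delta=(2-7)*5^3 mod 97 = 54, hash=65+54 mod 97 = 22
Option B: s[0]='h'->'a', delta=(1-8)*5^4 mod 97 = 87, hash=65+87 mod 97 = 55
Option C: s[3]='f'->'h', delta=(8-6)*5^1 mod 97 = 10, hash=65+10 mod 97 = 75
Option D: s[0]='h'->'i', delta=(9-8)*5^4 mod 97 = 43, hash=65+43 mod 97 = 11
Option E: s[1]='g'->'h', delta=(8-7)*5^3 mod 97 = 28, hash=65+28 mod 97 = 93 <-- target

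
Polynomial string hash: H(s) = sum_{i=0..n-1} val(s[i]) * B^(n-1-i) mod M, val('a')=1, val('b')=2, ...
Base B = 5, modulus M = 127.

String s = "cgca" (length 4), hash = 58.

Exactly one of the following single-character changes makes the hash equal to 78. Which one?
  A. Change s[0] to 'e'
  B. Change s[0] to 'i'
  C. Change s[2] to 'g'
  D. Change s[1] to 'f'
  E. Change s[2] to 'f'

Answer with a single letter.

Option A: s[0]='c'->'e', delta=(5-3)*5^3 mod 127 = 123, hash=58+123 mod 127 = 54
Option B: s[0]='c'->'i', delta=(9-3)*5^3 mod 127 = 115, hash=58+115 mod 127 = 46
Option C: s[2]='c'->'g', delta=(7-3)*5^1 mod 127 = 20, hash=58+20 mod 127 = 78 <-- target
Option D: s[1]='g'->'f', delta=(6-7)*5^2 mod 127 = 102, hash=58+102 mod 127 = 33
Option E: s[2]='c'->'f', delta=(6-3)*5^1 mod 127 = 15, hash=58+15 mod 127 = 73

Answer: C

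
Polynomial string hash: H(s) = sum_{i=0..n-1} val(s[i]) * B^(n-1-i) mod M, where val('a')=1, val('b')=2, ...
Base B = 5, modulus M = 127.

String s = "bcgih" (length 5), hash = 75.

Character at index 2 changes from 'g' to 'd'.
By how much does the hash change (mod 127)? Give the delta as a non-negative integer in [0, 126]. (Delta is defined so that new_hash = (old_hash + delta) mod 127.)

Delta formula: (val(new) - val(old)) * B^(n-1-k) mod M
  val('d') - val('g') = 4 - 7 = -3
  B^(n-1-k) = 5^2 mod 127 = 25
  Delta = -3 * 25 mod 127 = 52

Answer: 52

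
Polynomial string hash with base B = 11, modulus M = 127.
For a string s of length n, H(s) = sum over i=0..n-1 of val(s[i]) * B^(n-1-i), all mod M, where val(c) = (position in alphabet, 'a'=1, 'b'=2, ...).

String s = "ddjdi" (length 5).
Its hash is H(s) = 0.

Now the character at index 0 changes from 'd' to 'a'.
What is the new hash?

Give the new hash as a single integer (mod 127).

Answer: 19

Derivation:
val('d') = 4, val('a') = 1
Position k = 0, exponent = n-1-k = 4
B^4 mod M = 11^4 mod 127 = 36
Delta = (1 - 4) * 36 mod 127 = 19
New hash = (0 + 19) mod 127 = 19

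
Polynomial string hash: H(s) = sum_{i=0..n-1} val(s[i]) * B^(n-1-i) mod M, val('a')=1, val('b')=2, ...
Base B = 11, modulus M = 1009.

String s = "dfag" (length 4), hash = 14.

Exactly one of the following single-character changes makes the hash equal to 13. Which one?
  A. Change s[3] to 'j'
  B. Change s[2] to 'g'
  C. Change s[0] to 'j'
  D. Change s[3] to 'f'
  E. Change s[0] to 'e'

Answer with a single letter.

Answer: D

Derivation:
Option A: s[3]='g'->'j', delta=(10-7)*11^0 mod 1009 = 3, hash=14+3 mod 1009 = 17
Option B: s[2]='a'->'g', delta=(7-1)*11^1 mod 1009 = 66, hash=14+66 mod 1009 = 80
Option C: s[0]='d'->'j', delta=(10-4)*11^3 mod 1009 = 923, hash=14+923 mod 1009 = 937
Option D: s[3]='g'->'f', delta=(6-7)*11^0 mod 1009 = 1008, hash=14+1008 mod 1009 = 13 <-- target
Option E: s[0]='d'->'e', delta=(5-4)*11^3 mod 1009 = 322, hash=14+322 mod 1009 = 336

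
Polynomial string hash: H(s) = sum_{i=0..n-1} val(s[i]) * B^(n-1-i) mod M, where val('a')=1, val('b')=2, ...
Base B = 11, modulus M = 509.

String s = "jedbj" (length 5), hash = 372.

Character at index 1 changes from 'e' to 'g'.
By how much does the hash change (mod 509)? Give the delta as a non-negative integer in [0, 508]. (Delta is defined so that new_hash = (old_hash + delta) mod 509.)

Answer: 117

Derivation:
Delta formula: (val(new) - val(old)) * B^(n-1-k) mod M
  val('g') - val('e') = 7 - 5 = 2
  B^(n-1-k) = 11^3 mod 509 = 313
  Delta = 2 * 313 mod 509 = 117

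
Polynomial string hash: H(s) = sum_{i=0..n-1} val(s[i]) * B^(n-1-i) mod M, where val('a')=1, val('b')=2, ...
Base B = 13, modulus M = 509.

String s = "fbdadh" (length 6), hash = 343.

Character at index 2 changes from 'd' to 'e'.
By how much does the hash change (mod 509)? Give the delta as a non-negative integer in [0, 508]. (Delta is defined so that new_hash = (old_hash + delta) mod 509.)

Delta formula: (val(new) - val(old)) * B^(n-1-k) mod M
  val('e') - val('d') = 5 - 4 = 1
  B^(n-1-k) = 13^3 mod 509 = 161
  Delta = 1 * 161 mod 509 = 161

Answer: 161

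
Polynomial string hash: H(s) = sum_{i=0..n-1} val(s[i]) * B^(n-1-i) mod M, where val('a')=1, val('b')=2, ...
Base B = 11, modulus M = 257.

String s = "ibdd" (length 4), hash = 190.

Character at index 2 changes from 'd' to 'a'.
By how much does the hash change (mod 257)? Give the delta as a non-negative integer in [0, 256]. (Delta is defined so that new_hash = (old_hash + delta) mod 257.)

Delta formula: (val(new) - val(old)) * B^(n-1-k) mod M
  val('a') - val('d') = 1 - 4 = -3
  B^(n-1-k) = 11^1 mod 257 = 11
  Delta = -3 * 11 mod 257 = 224

Answer: 224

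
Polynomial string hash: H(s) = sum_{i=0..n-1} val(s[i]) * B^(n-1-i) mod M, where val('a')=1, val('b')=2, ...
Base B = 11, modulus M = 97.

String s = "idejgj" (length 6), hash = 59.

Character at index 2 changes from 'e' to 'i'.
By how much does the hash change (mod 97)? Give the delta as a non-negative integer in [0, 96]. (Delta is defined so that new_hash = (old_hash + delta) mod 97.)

Answer: 86

Derivation:
Delta formula: (val(new) - val(old)) * B^(n-1-k) mod M
  val('i') - val('e') = 9 - 5 = 4
  B^(n-1-k) = 11^3 mod 97 = 70
  Delta = 4 * 70 mod 97 = 86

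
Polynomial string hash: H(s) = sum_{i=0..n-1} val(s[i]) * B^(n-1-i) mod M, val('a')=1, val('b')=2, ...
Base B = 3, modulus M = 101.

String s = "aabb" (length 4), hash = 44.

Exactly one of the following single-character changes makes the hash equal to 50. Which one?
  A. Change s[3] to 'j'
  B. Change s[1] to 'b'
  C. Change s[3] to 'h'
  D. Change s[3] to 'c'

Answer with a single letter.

Answer: C

Derivation:
Option A: s[3]='b'->'j', delta=(10-2)*3^0 mod 101 = 8, hash=44+8 mod 101 = 52
Option B: s[1]='a'->'b', delta=(2-1)*3^2 mod 101 = 9, hash=44+9 mod 101 = 53
Option C: s[3]='b'->'h', delta=(8-2)*3^0 mod 101 = 6, hash=44+6 mod 101 = 50 <-- target
Option D: s[3]='b'->'c', delta=(3-2)*3^0 mod 101 = 1, hash=44+1 mod 101 = 45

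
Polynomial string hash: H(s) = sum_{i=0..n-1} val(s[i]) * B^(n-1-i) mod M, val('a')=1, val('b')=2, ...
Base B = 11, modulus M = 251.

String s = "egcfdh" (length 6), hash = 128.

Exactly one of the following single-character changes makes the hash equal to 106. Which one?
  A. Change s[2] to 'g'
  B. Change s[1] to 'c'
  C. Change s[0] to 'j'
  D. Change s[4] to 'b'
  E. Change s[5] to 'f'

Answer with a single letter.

Option A: s[2]='c'->'g', delta=(7-3)*11^3 mod 251 = 53, hash=128+53 mod 251 = 181
Option B: s[1]='g'->'c', delta=(3-7)*11^4 mod 251 = 170, hash=128+170 mod 251 = 47
Option C: s[0]='e'->'j', delta=(10-5)*11^5 mod 251 = 47, hash=128+47 mod 251 = 175
Option D: s[4]='d'->'b', delta=(2-4)*11^1 mod 251 = 229, hash=128+229 mod 251 = 106 <-- target
Option E: s[5]='h'->'f', delta=(6-8)*11^0 mod 251 = 249, hash=128+249 mod 251 = 126

Answer: D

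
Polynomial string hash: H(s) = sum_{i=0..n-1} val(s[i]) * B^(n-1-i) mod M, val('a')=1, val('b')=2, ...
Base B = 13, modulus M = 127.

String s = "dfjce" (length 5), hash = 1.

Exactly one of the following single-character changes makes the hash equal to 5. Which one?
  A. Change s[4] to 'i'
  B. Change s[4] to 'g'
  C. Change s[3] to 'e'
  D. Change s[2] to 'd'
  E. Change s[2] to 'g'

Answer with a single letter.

Option A: s[4]='e'->'i', delta=(9-5)*13^0 mod 127 = 4, hash=1+4 mod 127 = 5 <-- target
Option B: s[4]='e'->'g', delta=(7-5)*13^0 mod 127 = 2, hash=1+2 mod 127 = 3
Option C: s[3]='c'->'e', delta=(5-3)*13^1 mod 127 = 26, hash=1+26 mod 127 = 27
Option D: s[2]='j'->'d', delta=(4-10)*13^2 mod 127 = 2, hash=1+2 mod 127 = 3
Option E: s[2]='j'->'g', delta=(7-10)*13^2 mod 127 = 1, hash=1+1 mod 127 = 2

Answer: A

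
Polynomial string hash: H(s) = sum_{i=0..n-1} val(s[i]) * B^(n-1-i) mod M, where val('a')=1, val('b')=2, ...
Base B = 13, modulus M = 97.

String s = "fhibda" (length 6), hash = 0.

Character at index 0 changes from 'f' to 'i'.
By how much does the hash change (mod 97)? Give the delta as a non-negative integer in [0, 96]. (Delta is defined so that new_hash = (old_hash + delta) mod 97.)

Answer: 28

Derivation:
Delta formula: (val(new) - val(old)) * B^(n-1-k) mod M
  val('i') - val('f') = 9 - 6 = 3
  B^(n-1-k) = 13^5 mod 97 = 74
  Delta = 3 * 74 mod 97 = 28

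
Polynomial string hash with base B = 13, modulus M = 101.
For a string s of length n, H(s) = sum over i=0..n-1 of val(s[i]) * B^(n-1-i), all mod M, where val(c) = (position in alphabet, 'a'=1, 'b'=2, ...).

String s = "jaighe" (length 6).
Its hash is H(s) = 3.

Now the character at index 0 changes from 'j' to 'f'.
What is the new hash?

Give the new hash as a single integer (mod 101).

Answer: 36

Derivation:
val('j') = 10, val('f') = 6
Position k = 0, exponent = n-1-k = 5
B^5 mod M = 13^5 mod 101 = 17
Delta = (6 - 10) * 17 mod 101 = 33
New hash = (3 + 33) mod 101 = 36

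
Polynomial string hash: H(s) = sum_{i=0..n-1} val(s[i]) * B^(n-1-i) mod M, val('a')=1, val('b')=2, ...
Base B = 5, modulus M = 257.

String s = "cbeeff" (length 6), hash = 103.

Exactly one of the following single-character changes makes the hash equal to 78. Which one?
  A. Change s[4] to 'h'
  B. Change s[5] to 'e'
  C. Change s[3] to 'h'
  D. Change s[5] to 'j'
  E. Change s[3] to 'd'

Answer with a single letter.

Option A: s[4]='f'->'h', delta=(8-6)*5^1 mod 257 = 10, hash=103+10 mod 257 = 113
Option B: s[5]='f'->'e', delta=(5-6)*5^0 mod 257 = 256, hash=103+256 mod 257 = 102
Option C: s[3]='e'->'h', delta=(8-5)*5^2 mod 257 = 75, hash=103+75 mod 257 = 178
Option D: s[5]='f'->'j', delta=(10-6)*5^0 mod 257 = 4, hash=103+4 mod 257 = 107
Option E: s[3]='e'->'d', delta=(4-5)*5^2 mod 257 = 232, hash=103+232 mod 257 = 78 <-- target

Answer: E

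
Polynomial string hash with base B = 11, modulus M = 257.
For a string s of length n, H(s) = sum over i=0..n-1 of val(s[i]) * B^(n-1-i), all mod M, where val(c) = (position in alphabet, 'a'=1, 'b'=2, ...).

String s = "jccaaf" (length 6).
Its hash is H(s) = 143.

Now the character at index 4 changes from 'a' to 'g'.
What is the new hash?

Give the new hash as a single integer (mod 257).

val('a') = 1, val('g') = 7
Position k = 4, exponent = n-1-k = 1
B^1 mod M = 11^1 mod 257 = 11
Delta = (7 - 1) * 11 mod 257 = 66
New hash = (143 + 66) mod 257 = 209

Answer: 209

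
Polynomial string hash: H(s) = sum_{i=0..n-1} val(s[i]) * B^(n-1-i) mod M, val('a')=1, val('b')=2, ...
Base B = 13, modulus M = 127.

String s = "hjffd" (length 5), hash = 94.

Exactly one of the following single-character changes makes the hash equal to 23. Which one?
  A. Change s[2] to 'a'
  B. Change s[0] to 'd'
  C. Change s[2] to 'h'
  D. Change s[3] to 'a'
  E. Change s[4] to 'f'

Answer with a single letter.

Option A: s[2]='f'->'a', delta=(1-6)*13^2 mod 127 = 44, hash=94+44 mod 127 = 11
Option B: s[0]='h'->'d', delta=(4-8)*13^4 mod 127 = 56, hash=94+56 mod 127 = 23 <-- target
Option C: s[2]='f'->'h', delta=(8-6)*13^2 mod 127 = 84, hash=94+84 mod 127 = 51
Option D: s[3]='f'->'a', delta=(1-6)*13^1 mod 127 = 62, hash=94+62 mod 127 = 29
Option E: s[4]='d'->'f', delta=(6-4)*13^0 mod 127 = 2, hash=94+2 mod 127 = 96

Answer: B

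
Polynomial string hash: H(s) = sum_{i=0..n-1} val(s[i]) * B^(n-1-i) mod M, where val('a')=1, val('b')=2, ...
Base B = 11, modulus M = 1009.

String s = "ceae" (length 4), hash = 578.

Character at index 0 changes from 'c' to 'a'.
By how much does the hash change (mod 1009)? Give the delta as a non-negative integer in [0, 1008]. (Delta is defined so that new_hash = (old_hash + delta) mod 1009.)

Answer: 365

Derivation:
Delta formula: (val(new) - val(old)) * B^(n-1-k) mod M
  val('a') - val('c') = 1 - 3 = -2
  B^(n-1-k) = 11^3 mod 1009 = 322
  Delta = -2 * 322 mod 1009 = 365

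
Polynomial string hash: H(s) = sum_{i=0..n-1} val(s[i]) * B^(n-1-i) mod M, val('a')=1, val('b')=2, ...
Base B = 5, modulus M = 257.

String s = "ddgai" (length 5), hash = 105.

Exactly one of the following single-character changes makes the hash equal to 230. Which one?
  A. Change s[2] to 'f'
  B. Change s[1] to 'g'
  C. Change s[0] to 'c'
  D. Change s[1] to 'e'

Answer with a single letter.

Option A: s[2]='g'->'f', delta=(6-7)*5^2 mod 257 = 232, hash=105+232 mod 257 = 80
Option B: s[1]='d'->'g', delta=(7-4)*5^3 mod 257 = 118, hash=105+118 mod 257 = 223
Option C: s[0]='d'->'c', delta=(3-4)*5^4 mod 257 = 146, hash=105+146 mod 257 = 251
Option D: s[1]='d'->'e', delta=(5-4)*5^3 mod 257 = 125, hash=105+125 mod 257 = 230 <-- target

Answer: D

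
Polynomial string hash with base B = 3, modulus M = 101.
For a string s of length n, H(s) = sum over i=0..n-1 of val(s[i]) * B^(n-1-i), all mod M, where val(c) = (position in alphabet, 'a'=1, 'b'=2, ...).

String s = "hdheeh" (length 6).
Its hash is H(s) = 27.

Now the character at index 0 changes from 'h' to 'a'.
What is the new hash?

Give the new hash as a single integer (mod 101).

val('h') = 8, val('a') = 1
Position k = 0, exponent = n-1-k = 5
B^5 mod M = 3^5 mod 101 = 41
Delta = (1 - 8) * 41 mod 101 = 16
New hash = (27 + 16) mod 101 = 43

Answer: 43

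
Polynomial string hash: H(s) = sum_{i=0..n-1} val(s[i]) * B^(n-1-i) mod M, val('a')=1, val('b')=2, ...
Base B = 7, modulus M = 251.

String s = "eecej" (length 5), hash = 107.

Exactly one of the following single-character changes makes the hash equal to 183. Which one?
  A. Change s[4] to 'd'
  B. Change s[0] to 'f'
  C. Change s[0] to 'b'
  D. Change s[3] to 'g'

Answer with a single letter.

Option A: s[4]='j'->'d', delta=(4-10)*7^0 mod 251 = 245, hash=107+245 mod 251 = 101
Option B: s[0]='e'->'f', delta=(6-5)*7^4 mod 251 = 142, hash=107+142 mod 251 = 249
Option C: s[0]='e'->'b', delta=(2-5)*7^4 mod 251 = 76, hash=107+76 mod 251 = 183 <-- target
Option D: s[3]='e'->'g', delta=(7-5)*7^1 mod 251 = 14, hash=107+14 mod 251 = 121

Answer: C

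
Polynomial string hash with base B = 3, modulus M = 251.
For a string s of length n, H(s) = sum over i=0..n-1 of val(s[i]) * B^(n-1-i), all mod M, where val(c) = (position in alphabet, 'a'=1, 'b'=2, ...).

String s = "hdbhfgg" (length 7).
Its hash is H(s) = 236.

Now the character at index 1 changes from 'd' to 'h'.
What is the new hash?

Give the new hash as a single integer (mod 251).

val('d') = 4, val('h') = 8
Position k = 1, exponent = n-1-k = 5
B^5 mod M = 3^5 mod 251 = 243
Delta = (8 - 4) * 243 mod 251 = 219
New hash = (236 + 219) mod 251 = 204

Answer: 204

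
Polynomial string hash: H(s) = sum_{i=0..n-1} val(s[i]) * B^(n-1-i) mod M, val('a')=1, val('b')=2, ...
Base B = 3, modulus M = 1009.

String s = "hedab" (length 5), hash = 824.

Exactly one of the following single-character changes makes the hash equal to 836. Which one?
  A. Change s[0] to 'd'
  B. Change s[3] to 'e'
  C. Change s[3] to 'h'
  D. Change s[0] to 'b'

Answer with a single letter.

Answer: B

Derivation:
Option A: s[0]='h'->'d', delta=(4-8)*3^4 mod 1009 = 685, hash=824+685 mod 1009 = 500
Option B: s[3]='a'->'e', delta=(5-1)*3^1 mod 1009 = 12, hash=824+12 mod 1009 = 836 <-- target
Option C: s[3]='a'->'h', delta=(8-1)*3^1 mod 1009 = 21, hash=824+21 mod 1009 = 845
Option D: s[0]='h'->'b', delta=(2-8)*3^4 mod 1009 = 523, hash=824+523 mod 1009 = 338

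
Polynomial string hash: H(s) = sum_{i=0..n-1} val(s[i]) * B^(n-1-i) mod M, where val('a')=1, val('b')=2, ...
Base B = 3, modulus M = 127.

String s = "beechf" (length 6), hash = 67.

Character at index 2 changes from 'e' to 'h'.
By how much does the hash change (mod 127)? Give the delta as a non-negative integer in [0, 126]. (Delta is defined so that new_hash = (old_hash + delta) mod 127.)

Answer: 81

Derivation:
Delta formula: (val(new) - val(old)) * B^(n-1-k) mod M
  val('h') - val('e') = 8 - 5 = 3
  B^(n-1-k) = 3^3 mod 127 = 27
  Delta = 3 * 27 mod 127 = 81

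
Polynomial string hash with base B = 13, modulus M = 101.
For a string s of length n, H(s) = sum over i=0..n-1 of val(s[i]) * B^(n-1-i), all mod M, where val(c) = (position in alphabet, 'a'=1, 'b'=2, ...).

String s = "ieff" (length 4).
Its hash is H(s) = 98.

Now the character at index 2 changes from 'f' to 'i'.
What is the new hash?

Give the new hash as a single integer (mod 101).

Answer: 36

Derivation:
val('f') = 6, val('i') = 9
Position k = 2, exponent = n-1-k = 1
B^1 mod M = 13^1 mod 101 = 13
Delta = (9 - 6) * 13 mod 101 = 39
New hash = (98 + 39) mod 101 = 36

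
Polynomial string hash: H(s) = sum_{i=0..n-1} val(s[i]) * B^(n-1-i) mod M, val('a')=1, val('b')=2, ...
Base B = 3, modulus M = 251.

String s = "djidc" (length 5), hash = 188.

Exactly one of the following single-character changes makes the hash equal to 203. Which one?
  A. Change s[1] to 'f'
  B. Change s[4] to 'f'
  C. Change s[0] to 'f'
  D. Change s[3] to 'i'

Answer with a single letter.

Answer: D

Derivation:
Option A: s[1]='j'->'f', delta=(6-10)*3^3 mod 251 = 143, hash=188+143 mod 251 = 80
Option B: s[4]='c'->'f', delta=(6-3)*3^0 mod 251 = 3, hash=188+3 mod 251 = 191
Option C: s[0]='d'->'f', delta=(6-4)*3^4 mod 251 = 162, hash=188+162 mod 251 = 99
Option D: s[3]='d'->'i', delta=(9-4)*3^1 mod 251 = 15, hash=188+15 mod 251 = 203 <-- target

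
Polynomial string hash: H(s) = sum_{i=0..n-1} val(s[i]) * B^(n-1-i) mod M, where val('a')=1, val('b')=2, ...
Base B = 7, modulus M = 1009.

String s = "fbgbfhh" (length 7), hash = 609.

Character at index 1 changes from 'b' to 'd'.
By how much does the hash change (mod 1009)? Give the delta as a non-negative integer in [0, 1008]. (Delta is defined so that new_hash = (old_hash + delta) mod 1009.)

Answer: 317

Derivation:
Delta formula: (val(new) - val(old)) * B^(n-1-k) mod M
  val('d') - val('b') = 4 - 2 = 2
  B^(n-1-k) = 7^5 mod 1009 = 663
  Delta = 2 * 663 mod 1009 = 317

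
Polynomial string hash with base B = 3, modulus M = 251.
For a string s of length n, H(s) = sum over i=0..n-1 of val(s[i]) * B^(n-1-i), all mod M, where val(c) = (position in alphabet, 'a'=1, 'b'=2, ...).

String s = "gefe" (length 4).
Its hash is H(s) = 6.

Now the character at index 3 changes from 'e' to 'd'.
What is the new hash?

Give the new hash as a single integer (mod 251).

val('e') = 5, val('d') = 4
Position k = 3, exponent = n-1-k = 0
B^0 mod M = 3^0 mod 251 = 1
Delta = (4 - 5) * 1 mod 251 = 250
New hash = (6 + 250) mod 251 = 5

Answer: 5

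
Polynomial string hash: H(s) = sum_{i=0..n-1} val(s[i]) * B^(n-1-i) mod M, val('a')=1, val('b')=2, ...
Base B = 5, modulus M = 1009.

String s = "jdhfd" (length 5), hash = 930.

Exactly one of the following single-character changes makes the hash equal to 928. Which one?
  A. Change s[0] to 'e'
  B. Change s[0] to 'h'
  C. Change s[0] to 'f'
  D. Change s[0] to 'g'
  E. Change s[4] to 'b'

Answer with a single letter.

Answer: E

Derivation:
Option A: s[0]='j'->'e', delta=(5-10)*5^4 mod 1009 = 911, hash=930+911 mod 1009 = 832
Option B: s[0]='j'->'h', delta=(8-10)*5^4 mod 1009 = 768, hash=930+768 mod 1009 = 689
Option C: s[0]='j'->'f', delta=(6-10)*5^4 mod 1009 = 527, hash=930+527 mod 1009 = 448
Option D: s[0]='j'->'g', delta=(7-10)*5^4 mod 1009 = 143, hash=930+143 mod 1009 = 64
Option E: s[4]='d'->'b', delta=(2-4)*5^0 mod 1009 = 1007, hash=930+1007 mod 1009 = 928 <-- target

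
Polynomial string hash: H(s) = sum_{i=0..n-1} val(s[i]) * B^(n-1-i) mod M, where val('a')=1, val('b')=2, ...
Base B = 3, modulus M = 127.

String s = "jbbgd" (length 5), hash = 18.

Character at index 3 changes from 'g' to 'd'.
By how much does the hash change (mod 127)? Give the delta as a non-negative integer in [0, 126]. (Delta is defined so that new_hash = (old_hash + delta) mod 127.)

Delta formula: (val(new) - val(old)) * B^(n-1-k) mod M
  val('d') - val('g') = 4 - 7 = -3
  B^(n-1-k) = 3^1 mod 127 = 3
  Delta = -3 * 3 mod 127 = 118

Answer: 118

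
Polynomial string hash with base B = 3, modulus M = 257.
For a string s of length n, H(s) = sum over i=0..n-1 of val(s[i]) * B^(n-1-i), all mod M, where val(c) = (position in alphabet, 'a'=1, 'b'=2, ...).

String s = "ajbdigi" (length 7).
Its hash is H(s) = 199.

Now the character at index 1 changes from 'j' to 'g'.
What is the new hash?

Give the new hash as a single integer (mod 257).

val('j') = 10, val('g') = 7
Position k = 1, exponent = n-1-k = 5
B^5 mod M = 3^5 mod 257 = 243
Delta = (7 - 10) * 243 mod 257 = 42
New hash = (199 + 42) mod 257 = 241

Answer: 241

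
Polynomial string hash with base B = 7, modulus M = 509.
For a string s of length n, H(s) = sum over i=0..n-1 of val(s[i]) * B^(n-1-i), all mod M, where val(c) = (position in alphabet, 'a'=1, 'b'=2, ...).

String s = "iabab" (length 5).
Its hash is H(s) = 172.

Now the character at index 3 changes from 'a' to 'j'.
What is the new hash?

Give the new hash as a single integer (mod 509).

val('a') = 1, val('j') = 10
Position k = 3, exponent = n-1-k = 1
B^1 mod M = 7^1 mod 509 = 7
Delta = (10 - 1) * 7 mod 509 = 63
New hash = (172 + 63) mod 509 = 235

Answer: 235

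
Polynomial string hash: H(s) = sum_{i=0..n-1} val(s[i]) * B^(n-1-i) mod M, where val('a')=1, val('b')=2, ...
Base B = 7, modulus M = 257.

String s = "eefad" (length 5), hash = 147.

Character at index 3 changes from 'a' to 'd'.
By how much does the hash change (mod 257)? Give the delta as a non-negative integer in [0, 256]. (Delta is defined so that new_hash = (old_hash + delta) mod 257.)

Delta formula: (val(new) - val(old)) * B^(n-1-k) mod M
  val('d') - val('a') = 4 - 1 = 3
  B^(n-1-k) = 7^1 mod 257 = 7
  Delta = 3 * 7 mod 257 = 21

Answer: 21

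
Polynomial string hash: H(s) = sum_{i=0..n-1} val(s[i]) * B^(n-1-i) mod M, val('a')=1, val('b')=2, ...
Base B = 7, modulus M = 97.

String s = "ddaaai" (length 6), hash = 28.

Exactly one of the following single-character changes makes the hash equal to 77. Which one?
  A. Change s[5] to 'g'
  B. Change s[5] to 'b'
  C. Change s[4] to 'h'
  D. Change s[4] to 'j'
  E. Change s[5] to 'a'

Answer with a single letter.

Answer: C

Derivation:
Option A: s[5]='i'->'g', delta=(7-9)*7^0 mod 97 = 95, hash=28+95 mod 97 = 26
Option B: s[5]='i'->'b', delta=(2-9)*7^0 mod 97 = 90, hash=28+90 mod 97 = 21
Option C: s[4]='a'->'h', delta=(8-1)*7^1 mod 97 = 49, hash=28+49 mod 97 = 77 <-- target
Option D: s[4]='a'->'j', delta=(10-1)*7^1 mod 97 = 63, hash=28+63 mod 97 = 91
Option E: s[5]='i'->'a', delta=(1-9)*7^0 mod 97 = 89, hash=28+89 mod 97 = 20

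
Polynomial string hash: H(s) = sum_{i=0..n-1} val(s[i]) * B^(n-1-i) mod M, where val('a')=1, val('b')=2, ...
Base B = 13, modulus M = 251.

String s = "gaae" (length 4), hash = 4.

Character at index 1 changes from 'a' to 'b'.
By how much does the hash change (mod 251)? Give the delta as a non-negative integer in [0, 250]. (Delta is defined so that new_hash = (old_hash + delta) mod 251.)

Delta formula: (val(new) - val(old)) * B^(n-1-k) mod M
  val('b') - val('a') = 2 - 1 = 1
  B^(n-1-k) = 13^2 mod 251 = 169
  Delta = 1 * 169 mod 251 = 169

Answer: 169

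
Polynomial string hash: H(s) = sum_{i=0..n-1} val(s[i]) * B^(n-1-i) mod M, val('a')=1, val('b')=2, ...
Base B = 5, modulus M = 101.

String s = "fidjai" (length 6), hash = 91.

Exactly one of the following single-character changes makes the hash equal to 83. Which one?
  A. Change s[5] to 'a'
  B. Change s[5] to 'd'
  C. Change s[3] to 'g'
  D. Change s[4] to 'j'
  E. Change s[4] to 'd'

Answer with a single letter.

Answer: A

Derivation:
Option A: s[5]='i'->'a', delta=(1-9)*5^0 mod 101 = 93, hash=91+93 mod 101 = 83 <-- target
Option B: s[5]='i'->'d', delta=(4-9)*5^0 mod 101 = 96, hash=91+96 mod 101 = 86
Option C: s[3]='j'->'g', delta=(7-10)*5^2 mod 101 = 26, hash=91+26 mod 101 = 16
Option D: s[4]='a'->'j', delta=(10-1)*5^1 mod 101 = 45, hash=91+45 mod 101 = 35
Option E: s[4]='a'->'d', delta=(4-1)*5^1 mod 101 = 15, hash=91+15 mod 101 = 5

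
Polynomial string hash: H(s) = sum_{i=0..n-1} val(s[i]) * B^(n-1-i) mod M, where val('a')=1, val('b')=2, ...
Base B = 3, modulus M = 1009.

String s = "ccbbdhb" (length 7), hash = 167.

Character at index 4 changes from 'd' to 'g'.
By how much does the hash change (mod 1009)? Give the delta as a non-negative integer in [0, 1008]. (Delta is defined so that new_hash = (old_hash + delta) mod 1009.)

Answer: 27

Derivation:
Delta formula: (val(new) - val(old)) * B^(n-1-k) mod M
  val('g') - val('d') = 7 - 4 = 3
  B^(n-1-k) = 3^2 mod 1009 = 9
  Delta = 3 * 9 mod 1009 = 27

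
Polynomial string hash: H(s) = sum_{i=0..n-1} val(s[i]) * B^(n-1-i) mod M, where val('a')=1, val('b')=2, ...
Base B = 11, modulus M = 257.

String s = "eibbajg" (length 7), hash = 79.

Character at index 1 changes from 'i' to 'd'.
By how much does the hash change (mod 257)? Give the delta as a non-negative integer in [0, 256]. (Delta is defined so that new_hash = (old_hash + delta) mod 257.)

Answer: 183

Derivation:
Delta formula: (val(new) - val(old)) * B^(n-1-k) mod M
  val('d') - val('i') = 4 - 9 = -5
  B^(n-1-k) = 11^5 mod 257 = 169
  Delta = -5 * 169 mod 257 = 183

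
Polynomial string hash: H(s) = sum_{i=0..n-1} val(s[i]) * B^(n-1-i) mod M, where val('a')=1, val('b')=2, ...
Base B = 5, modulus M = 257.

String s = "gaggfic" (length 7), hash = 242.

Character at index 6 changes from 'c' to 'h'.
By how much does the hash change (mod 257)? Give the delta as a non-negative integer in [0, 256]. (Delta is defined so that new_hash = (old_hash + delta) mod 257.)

Answer: 5

Derivation:
Delta formula: (val(new) - val(old)) * B^(n-1-k) mod M
  val('h') - val('c') = 8 - 3 = 5
  B^(n-1-k) = 5^0 mod 257 = 1
  Delta = 5 * 1 mod 257 = 5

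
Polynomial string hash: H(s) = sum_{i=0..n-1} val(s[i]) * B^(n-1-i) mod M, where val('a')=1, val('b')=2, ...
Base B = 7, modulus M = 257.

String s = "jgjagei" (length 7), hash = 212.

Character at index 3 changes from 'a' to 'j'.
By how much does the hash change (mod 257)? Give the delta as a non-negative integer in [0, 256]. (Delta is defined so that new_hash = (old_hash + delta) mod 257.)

Answer: 3

Derivation:
Delta formula: (val(new) - val(old)) * B^(n-1-k) mod M
  val('j') - val('a') = 10 - 1 = 9
  B^(n-1-k) = 7^3 mod 257 = 86
  Delta = 9 * 86 mod 257 = 3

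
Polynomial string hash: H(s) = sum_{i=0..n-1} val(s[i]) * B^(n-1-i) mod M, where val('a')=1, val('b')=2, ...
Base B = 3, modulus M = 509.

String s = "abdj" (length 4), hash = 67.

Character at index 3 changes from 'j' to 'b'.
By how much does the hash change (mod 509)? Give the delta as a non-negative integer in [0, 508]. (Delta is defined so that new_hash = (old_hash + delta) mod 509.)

Answer: 501

Derivation:
Delta formula: (val(new) - val(old)) * B^(n-1-k) mod M
  val('b') - val('j') = 2 - 10 = -8
  B^(n-1-k) = 3^0 mod 509 = 1
  Delta = -8 * 1 mod 509 = 501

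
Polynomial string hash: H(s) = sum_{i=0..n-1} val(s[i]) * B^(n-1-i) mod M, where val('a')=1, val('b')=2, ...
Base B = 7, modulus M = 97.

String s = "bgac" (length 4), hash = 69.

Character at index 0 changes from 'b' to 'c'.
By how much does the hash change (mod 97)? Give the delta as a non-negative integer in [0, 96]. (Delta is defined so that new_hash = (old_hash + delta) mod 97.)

Answer: 52

Derivation:
Delta formula: (val(new) - val(old)) * B^(n-1-k) mod M
  val('c') - val('b') = 3 - 2 = 1
  B^(n-1-k) = 7^3 mod 97 = 52
  Delta = 1 * 52 mod 97 = 52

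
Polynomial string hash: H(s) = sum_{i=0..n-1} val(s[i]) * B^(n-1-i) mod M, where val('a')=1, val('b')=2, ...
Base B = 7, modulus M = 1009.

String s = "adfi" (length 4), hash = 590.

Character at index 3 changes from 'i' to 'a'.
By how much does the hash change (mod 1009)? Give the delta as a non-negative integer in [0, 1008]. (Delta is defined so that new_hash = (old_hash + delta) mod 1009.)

Delta formula: (val(new) - val(old)) * B^(n-1-k) mod M
  val('a') - val('i') = 1 - 9 = -8
  B^(n-1-k) = 7^0 mod 1009 = 1
  Delta = -8 * 1 mod 1009 = 1001

Answer: 1001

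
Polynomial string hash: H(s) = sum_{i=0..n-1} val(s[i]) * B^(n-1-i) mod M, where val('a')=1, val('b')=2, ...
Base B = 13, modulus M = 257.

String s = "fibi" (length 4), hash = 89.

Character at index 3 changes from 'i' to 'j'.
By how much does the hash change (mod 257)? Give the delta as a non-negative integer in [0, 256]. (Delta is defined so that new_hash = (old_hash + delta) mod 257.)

Answer: 1

Derivation:
Delta formula: (val(new) - val(old)) * B^(n-1-k) mod M
  val('j') - val('i') = 10 - 9 = 1
  B^(n-1-k) = 13^0 mod 257 = 1
  Delta = 1 * 1 mod 257 = 1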